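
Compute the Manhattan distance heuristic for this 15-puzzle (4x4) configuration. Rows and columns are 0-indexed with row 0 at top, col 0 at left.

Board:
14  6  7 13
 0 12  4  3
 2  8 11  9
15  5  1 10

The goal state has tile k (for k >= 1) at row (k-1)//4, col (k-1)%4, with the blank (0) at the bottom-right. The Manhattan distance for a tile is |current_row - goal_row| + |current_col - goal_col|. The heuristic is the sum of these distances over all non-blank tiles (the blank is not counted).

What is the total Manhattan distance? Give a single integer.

Answer: 41

Derivation:
Tile 14: (0,0)->(3,1) = 4
Tile 6: (0,1)->(1,1) = 1
Tile 7: (0,2)->(1,2) = 1
Tile 13: (0,3)->(3,0) = 6
Tile 12: (1,1)->(2,3) = 3
Tile 4: (1,2)->(0,3) = 2
Tile 3: (1,3)->(0,2) = 2
Tile 2: (2,0)->(0,1) = 3
Tile 8: (2,1)->(1,3) = 3
Tile 11: (2,2)->(2,2) = 0
Tile 9: (2,3)->(2,0) = 3
Tile 15: (3,0)->(3,2) = 2
Tile 5: (3,1)->(1,0) = 3
Tile 1: (3,2)->(0,0) = 5
Tile 10: (3,3)->(2,1) = 3
Sum: 4 + 1 + 1 + 6 + 3 + 2 + 2 + 3 + 3 + 0 + 3 + 2 + 3 + 5 + 3 = 41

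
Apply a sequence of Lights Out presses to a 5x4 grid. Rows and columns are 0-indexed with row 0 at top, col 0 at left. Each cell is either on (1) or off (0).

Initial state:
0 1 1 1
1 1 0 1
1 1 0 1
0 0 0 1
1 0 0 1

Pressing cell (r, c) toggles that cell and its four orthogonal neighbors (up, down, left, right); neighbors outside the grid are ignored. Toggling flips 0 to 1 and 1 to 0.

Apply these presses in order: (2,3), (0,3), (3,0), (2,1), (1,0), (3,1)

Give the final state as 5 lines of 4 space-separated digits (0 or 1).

Answer: 1 1 0 0
0 1 0 1
0 1 0 0
0 1 1 0
0 1 0 1

Derivation:
After press 1 at (2,3):
0 1 1 1
1 1 0 0
1 1 1 0
0 0 0 0
1 0 0 1

After press 2 at (0,3):
0 1 0 0
1 1 0 1
1 1 1 0
0 0 0 0
1 0 0 1

After press 3 at (3,0):
0 1 0 0
1 1 0 1
0 1 1 0
1 1 0 0
0 0 0 1

After press 4 at (2,1):
0 1 0 0
1 0 0 1
1 0 0 0
1 0 0 0
0 0 0 1

After press 5 at (1,0):
1 1 0 0
0 1 0 1
0 0 0 0
1 0 0 0
0 0 0 1

After press 6 at (3,1):
1 1 0 0
0 1 0 1
0 1 0 0
0 1 1 0
0 1 0 1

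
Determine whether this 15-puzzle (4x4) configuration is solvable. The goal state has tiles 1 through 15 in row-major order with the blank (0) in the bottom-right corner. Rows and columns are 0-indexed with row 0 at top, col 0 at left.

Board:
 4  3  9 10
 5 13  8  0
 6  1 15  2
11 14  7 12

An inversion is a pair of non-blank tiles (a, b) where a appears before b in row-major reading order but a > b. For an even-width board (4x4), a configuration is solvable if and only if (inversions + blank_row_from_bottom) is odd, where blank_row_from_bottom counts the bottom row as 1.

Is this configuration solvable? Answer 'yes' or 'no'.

Inversions: 40
Blank is in row 1 (0-indexed from top), which is row 3 counting from the bottom (bottom = 1).
40 + 3 = 43, which is odd, so the puzzle is solvable.

Answer: yes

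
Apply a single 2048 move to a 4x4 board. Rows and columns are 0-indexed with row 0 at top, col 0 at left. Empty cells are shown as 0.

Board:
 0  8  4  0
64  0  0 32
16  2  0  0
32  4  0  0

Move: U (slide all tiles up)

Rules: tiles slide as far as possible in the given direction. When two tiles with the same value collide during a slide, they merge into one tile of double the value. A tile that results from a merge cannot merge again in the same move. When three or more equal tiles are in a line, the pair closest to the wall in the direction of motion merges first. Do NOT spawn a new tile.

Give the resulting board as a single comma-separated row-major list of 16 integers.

Slide up:
col 0: [0, 64, 16, 32] -> [64, 16, 32, 0]
col 1: [8, 0, 2, 4] -> [8, 2, 4, 0]
col 2: [4, 0, 0, 0] -> [4, 0, 0, 0]
col 3: [0, 32, 0, 0] -> [32, 0, 0, 0]

Answer: 64, 8, 4, 32, 16, 2, 0, 0, 32, 4, 0, 0, 0, 0, 0, 0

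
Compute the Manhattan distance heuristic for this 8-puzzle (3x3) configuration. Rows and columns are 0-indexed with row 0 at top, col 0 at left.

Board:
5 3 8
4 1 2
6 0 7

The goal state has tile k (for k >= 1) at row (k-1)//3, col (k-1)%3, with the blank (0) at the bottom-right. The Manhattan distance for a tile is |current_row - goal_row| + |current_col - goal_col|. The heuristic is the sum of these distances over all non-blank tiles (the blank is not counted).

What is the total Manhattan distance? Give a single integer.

Tile 5: at (0,0), goal (1,1), distance |0-1|+|0-1| = 2
Tile 3: at (0,1), goal (0,2), distance |0-0|+|1-2| = 1
Tile 8: at (0,2), goal (2,1), distance |0-2|+|2-1| = 3
Tile 4: at (1,0), goal (1,0), distance |1-1|+|0-0| = 0
Tile 1: at (1,1), goal (0,0), distance |1-0|+|1-0| = 2
Tile 2: at (1,2), goal (0,1), distance |1-0|+|2-1| = 2
Tile 6: at (2,0), goal (1,2), distance |2-1|+|0-2| = 3
Tile 7: at (2,2), goal (2,0), distance |2-2|+|2-0| = 2
Sum: 2 + 1 + 3 + 0 + 2 + 2 + 3 + 2 = 15

Answer: 15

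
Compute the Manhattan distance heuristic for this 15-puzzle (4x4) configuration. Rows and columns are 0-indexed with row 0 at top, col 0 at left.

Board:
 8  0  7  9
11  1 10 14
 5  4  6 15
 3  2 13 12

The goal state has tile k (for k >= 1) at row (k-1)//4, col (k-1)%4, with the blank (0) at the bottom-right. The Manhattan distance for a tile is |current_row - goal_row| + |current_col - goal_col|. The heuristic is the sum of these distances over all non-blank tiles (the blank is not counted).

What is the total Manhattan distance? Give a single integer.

Answer: 41

Derivation:
Tile 8: at (0,0), goal (1,3), distance |0-1|+|0-3| = 4
Tile 7: at (0,2), goal (1,2), distance |0-1|+|2-2| = 1
Tile 9: at (0,3), goal (2,0), distance |0-2|+|3-0| = 5
Tile 11: at (1,0), goal (2,2), distance |1-2|+|0-2| = 3
Tile 1: at (1,1), goal (0,0), distance |1-0|+|1-0| = 2
Tile 10: at (1,2), goal (2,1), distance |1-2|+|2-1| = 2
Tile 14: at (1,3), goal (3,1), distance |1-3|+|3-1| = 4
Tile 5: at (2,0), goal (1,0), distance |2-1|+|0-0| = 1
Tile 4: at (2,1), goal (0,3), distance |2-0|+|1-3| = 4
Tile 6: at (2,2), goal (1,1), distance |2-1|+|2-1| = 2
Tile 15: at (2,3), goal (3,2), distance |2-3|+|3-2| = 2
Tile 3: at (3,0), goal (0,2), distance |3-0|+|0-2| = 5
Tile 2: at (3,1), goal (0,1), distance |3-0|+|1-1| = 3
Tile 13: at (3,2), goal (3,0), distance |3-3|+|2-0| = 2
Tile 12: at (3,3), goal (2,3), distance |3-2|+|3-3| = 1
Sum: 4 + 1 + 5 + 3 + 2 + 2 + 4 + 1 + 4 + 2 + 2 + 5 + 3 + 2 + 1 = 41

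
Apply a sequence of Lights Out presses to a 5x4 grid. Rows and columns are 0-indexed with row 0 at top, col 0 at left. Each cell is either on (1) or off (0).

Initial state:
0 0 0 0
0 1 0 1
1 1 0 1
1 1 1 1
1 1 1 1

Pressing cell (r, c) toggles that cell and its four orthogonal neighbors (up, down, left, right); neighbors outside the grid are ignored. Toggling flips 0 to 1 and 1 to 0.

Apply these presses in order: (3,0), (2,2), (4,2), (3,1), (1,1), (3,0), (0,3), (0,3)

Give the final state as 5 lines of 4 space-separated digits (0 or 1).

Answer: 0 1 0 0
1 0 0 1
1 0 1 0
0 0 0 1
1 1 0 0

Derivation:
After press 1 at (3,0):
0 0 0 0
0 1 0 1
0 1 0 1
0 0 1 1
0 1 1 1

After press 2 at (2,2):
0 0 0 0
0 1 1 1
0 0 1 0
0 0 0 1
0 1 1 1

After press 3 at (4,2):
0 0 0 0
0 1 1 1
0 0 1 0
0 0 1 1
0 0 0 0

After press 4 at (3,1):
0 0 0 0
0 1 1 1
0 1 1 0
1 1 0 1
0 1 0 0

After press 5 at (1,1):
0 1 0 0
1 0 0 1
0 0 1 0
1 1 0 1
0 1 0 0

After press 6 at (3,0):
0 1 0 0
1 0 0 1
1 0 1 0
0 0 0 1
1 1 0 0

After press 7 at (0,3):
0 1 1 1
1 0 0 0
1 0 1 0
0 0 0 1
1 1 0 0

After press 8 at (0,3):
0 1 0 0
1 0 0 1
1 0 1 0
0 0 0 1
1 1 0 0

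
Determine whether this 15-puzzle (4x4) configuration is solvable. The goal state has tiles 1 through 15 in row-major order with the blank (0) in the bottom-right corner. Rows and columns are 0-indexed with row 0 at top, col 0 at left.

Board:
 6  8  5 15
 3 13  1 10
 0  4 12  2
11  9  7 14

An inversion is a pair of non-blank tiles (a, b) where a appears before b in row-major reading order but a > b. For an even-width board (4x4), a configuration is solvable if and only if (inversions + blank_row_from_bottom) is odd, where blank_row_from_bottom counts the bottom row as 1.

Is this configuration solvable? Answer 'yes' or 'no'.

Answer: no

Derivation:
Inversions: 48
Blank is in row 2 (0-indexed from top), which is row 2 counting from the bottom (bottom = 1).
48 + 2 = 50, which is even, so the puzzle is not solvable.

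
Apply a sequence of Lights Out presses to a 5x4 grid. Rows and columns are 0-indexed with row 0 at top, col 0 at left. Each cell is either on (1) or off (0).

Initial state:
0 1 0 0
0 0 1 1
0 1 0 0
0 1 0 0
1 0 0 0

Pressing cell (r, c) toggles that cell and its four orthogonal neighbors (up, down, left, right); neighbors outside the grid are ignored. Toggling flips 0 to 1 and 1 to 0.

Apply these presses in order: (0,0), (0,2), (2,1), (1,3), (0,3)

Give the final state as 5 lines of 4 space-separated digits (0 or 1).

After press 1 at (0,0):
1 0 0 0
1 0 1 1
0 1 0 0
0 1 0 0
1 0 0 0

After press 2 at (0,2):
1 1 1 1
1 0 0 1
0 1 0 0
0 1 0 0
1 0 0 0

After press 3 at (2,1):
1 1 1 1
1 1 0 1
1 0 1 0
0 0 0 0
1 0 0 0

After press 4 at (1,3):
1 1 1 0
1 1 1 0
1 0 1 1
0 0 0 0
1 0 0 0

After press 5 at (0,3):
1 1 0 1
1 1 1 1
1 0 1 1
0 0 0 0
1 0 0 0

Answer: 1 1 0 1
1 1 1 1
1 0 1 1
0 0 0 0
1 0 0 0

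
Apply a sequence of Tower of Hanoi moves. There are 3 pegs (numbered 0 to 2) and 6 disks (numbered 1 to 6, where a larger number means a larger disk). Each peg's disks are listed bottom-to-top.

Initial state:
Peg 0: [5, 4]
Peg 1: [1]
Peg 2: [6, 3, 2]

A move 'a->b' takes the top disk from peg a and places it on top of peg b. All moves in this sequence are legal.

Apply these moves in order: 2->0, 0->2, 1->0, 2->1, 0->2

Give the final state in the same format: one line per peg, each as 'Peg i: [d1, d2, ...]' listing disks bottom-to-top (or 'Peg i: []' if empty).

After move 1 (2->0):
Peg 0: [5, 4, 2]
Peg 1: [1]
Peg 2: [6, 3]

After move 2 (0->2):
Peg 0: [5, 4]
Peg 1: [1]
Peg 2: [6, 3, 2]

After move 3 (1->0):
Peg 0: [5, 4, 1]
Peg 1: []
Peg 2: [6, 3, 2]

After move 4 (2->1):
Peg 0: [5, 4, 1]
Peg 1: [2]
Peg 2: [6, 3]

After move 5 (0->2):
Peg 0: [5, 4]
Peg 1: [2]
Peg 2: [6, 3, 1]

Answer: Peg 0: [5, 4]
Peg 1: [2]
Peg 2: [6, 3, 1]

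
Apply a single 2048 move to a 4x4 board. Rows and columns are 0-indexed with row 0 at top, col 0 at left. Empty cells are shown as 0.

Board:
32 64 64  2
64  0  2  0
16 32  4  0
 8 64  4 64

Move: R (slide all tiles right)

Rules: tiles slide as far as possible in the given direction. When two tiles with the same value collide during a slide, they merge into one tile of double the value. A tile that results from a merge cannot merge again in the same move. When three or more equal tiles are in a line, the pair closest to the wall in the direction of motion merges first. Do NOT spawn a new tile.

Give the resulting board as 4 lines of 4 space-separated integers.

Slide right:
row 0: [32, 64, 64, 2] -> [0, 32, 128, 2]
row 1: [64, 0, 2, 0] -> [0, 0, 64, 2]
row 2: [16, 32, 4, 0] -> [0, 16, 32, 4]
row 3: [8, 64, 4, 64] -> [8, 64, 4, 64]

Answer:   0  32 128   2
  0   0  64   2
  0  16  32   4
  8  64   4  64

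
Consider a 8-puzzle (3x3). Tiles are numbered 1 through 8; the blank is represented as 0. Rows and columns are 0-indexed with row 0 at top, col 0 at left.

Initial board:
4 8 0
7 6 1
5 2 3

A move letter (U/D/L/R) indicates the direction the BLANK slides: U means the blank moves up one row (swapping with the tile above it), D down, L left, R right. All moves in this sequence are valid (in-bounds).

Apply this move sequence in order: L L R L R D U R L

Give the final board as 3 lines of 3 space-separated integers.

Answer: 4 0 8
7 6 1
5 2 3

Derivation:
After move 1 (L):
4 0 8
7 6 1
5 2 3

After move 2 (L):
0 4 8
7 6 1
5 2 3

After move 3 (R):
4 0 8
7 6 1
5 2 3

After move 4 (L):
0 4 8
7 6 1
5 2 3

After move 5 (R):
4 0 8
7 6 1
5 2 3

After move 6 (D):
4 6 8
7 0 1
5 2 3

After move 7 (U):
4 0 8
7 6 1
5 2 3

After move 8 (R):
4 8 0
7 6 1
5 2 3

After move 9 (L):
4 0 8
7 6 1
5 2 3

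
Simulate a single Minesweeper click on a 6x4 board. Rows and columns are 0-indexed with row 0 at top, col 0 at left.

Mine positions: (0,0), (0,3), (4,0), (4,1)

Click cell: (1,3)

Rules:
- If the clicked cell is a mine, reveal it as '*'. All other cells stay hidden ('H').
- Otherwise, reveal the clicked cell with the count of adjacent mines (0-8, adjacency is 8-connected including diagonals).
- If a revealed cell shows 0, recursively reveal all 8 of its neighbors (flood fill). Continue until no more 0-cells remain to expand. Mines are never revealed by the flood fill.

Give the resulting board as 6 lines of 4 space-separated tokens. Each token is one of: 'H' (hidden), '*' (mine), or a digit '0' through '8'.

H H H H
H H H 1
H H H H
H H H H
H H H H
H H H H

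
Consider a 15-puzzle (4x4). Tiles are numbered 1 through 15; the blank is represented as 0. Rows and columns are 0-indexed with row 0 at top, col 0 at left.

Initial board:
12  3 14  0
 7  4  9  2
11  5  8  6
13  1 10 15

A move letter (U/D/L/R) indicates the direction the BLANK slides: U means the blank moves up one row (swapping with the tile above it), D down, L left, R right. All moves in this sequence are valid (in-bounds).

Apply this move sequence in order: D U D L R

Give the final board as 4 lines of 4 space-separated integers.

Answer: 12  3 14  2
 7  4  9  0
11  5  8  6
13  1 10 15

Derivation:
After move 1 (D):
12  3 14  2
 7  4  9  0
11  5  8  6
13  1 10 15

After move 2 (U):
12  3 14  0
 7  4  9  2
11  5  8  6
13  1 10 15

After move 3 (D):
12  3 14  2
 7  4  9  0
11  5  8  6
13  1 10 15

After move 4 (L):
12  3 14  2
 7  4  0  9
11  5  8  6
13  1 10 15

After move 5 (R):
12  3 14  2
 7  4  9  0
11  5  8  6
13  1 10 15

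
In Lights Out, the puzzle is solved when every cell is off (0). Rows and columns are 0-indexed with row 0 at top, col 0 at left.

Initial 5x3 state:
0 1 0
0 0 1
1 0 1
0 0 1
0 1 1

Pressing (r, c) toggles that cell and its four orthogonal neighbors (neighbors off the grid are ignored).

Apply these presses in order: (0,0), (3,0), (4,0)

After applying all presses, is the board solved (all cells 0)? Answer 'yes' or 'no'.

After press 1 at (0,0):
1 0 0
1 0 1
1 0 1
0 0 1
0 1 1

After press 2 at (3,0):
1 0 0
1 0 1
0 0 1
1 1 1
1 1 1

After press 3 at (4,0):
1 0 0
1 0 1
0 0 1
0 1 1
0 0 1

Lights still on: 7

Answer: no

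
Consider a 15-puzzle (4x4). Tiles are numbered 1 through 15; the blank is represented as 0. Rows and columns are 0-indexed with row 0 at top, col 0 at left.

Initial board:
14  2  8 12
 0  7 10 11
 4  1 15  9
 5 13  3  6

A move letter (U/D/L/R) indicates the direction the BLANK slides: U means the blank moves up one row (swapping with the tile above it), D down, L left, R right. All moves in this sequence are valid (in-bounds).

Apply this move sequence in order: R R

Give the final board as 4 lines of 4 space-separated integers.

Answer: 14  2  8 12
 7 10  0 11
 4  1 15  9
 5 13  3  6

Derivation:
After move 1 (R):
14  2  8 12
 7  0 10 11
 4  1 15  9
 5 13  3  6

After move 2 (R):
14  2  8 12
 7 10  0 11
 4  1 15  9
 5 13  3  6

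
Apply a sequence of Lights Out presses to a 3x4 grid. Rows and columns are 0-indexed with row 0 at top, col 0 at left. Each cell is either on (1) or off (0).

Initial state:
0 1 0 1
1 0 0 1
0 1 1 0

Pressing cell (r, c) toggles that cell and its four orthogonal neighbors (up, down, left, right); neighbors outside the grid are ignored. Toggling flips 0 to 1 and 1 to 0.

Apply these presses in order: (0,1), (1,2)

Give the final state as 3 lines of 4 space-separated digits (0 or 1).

Answer: 1 0 0 1
1 0 1 0
0 1 0 0

Derivation:
After press 1 at (0,1):
1 0 1 1
1 1 0 1
0 1 1 0

After press 2 at (1,2):
1 0 0 1
1 0 1 0
0 1 0 0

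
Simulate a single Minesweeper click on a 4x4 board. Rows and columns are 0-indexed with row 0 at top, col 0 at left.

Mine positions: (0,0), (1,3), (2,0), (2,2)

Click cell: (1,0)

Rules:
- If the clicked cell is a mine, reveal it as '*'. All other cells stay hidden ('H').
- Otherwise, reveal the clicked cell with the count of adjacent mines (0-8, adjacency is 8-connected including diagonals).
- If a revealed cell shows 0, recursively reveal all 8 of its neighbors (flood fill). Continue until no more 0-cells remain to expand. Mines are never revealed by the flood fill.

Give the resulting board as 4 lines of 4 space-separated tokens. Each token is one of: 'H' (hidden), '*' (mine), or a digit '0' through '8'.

H H H H
2 H H H
H H H H
H H H H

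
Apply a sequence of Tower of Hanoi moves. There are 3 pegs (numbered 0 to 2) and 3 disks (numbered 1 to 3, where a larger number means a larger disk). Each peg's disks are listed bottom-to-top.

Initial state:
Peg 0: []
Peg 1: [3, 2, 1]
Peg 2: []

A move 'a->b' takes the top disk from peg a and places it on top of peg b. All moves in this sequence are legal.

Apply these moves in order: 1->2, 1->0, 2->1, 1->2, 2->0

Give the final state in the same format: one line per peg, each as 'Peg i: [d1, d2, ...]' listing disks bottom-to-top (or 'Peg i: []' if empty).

After move 1 (1->2):
Peg 0: []
Peg 1: [3, 2]
Peg 2: [1]

After move 2 (1->0):
Peg 0: [2]
Peg 1: [3]
Peg 2: [1]

After move 3 (2->1):
Peg 0: [2]
Peg 1: [3, 1]
Peg 2: []

After move 4 (1->2):
Peg 0: [2]
Peg 1: [3]
Peg 2: [1]

After move 5 (2->0):
Peg 0: [2, 1]
Peg 1: [3]
Peg 2: []

Answer: Peg 0: [2, 1]
Peg 1: [3]
Peg 2: []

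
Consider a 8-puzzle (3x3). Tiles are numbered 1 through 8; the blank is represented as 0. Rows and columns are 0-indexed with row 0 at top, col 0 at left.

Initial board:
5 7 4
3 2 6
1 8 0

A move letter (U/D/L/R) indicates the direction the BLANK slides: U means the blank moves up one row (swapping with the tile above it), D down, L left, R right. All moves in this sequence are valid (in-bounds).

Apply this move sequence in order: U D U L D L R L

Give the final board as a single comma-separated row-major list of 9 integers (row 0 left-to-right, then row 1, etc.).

After move 1 (U):
5 7 4
3 2 0
1 8 6

After move 2 (D):
5 7 4
3 2 6
1 8 0

After move 3 (U):
5 7 4
3 2 0
1 8 6

After move 4 (L):
5 7 4
3 0 2
1 8 6

After move 5 (D):
5 7 4
3 8 2
1 0 6

After move 6 (L):
5 7 4
3 8 2
0 1 6

After move 7 (R):
5 7 4
3 8 2
1 0 6

After move 8 (L):
5 7 4
3 8 2
0 1 6

Answer: 5, 7, 4, 3, 8, 2, 0, 1, 6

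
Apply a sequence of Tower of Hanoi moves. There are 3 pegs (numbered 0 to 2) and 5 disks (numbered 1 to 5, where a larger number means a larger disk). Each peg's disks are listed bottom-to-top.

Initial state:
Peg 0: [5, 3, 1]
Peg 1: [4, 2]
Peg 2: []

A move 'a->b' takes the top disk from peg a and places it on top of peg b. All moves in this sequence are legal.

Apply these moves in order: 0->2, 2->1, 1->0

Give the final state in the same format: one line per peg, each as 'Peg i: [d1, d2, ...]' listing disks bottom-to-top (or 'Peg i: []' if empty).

After move 1 (0->2):
Peg 0: [5, 3]
Peg 1: [4, 2]
Peg 2: [1]

After move 2 (2->1):
Peg 0: [5, 3]
Peg 1: [4, 2, 1]
Peg 2: []

After move 3 (1->0):
Peg 0: [5, 3, 1]
Peg 1: [4, 2]
Peg 2: []

Answer: Peg 0: [5, 3, 1]
Peg 1: [4, 2]
Peg 2: []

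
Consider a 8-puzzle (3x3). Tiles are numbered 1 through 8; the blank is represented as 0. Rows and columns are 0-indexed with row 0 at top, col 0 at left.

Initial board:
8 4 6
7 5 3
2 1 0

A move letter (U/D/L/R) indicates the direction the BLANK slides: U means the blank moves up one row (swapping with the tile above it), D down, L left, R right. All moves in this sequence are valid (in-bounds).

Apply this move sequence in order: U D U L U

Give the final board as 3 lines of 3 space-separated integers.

After move 1 (U):
8 4 6
7 5 0
2 1 3

After move 2 (D):
8 4 6
7 5 3
2 1 0

After move 3 (U):
8 4 6
7 5 0
2 1 3

After move 4 (L):
8 4 6
7 0 5
2 1 3

After move 5 (U):
8 0 6
7 4 5
2 1 3

Answer: 8 0 6
7 4 5
2 1 3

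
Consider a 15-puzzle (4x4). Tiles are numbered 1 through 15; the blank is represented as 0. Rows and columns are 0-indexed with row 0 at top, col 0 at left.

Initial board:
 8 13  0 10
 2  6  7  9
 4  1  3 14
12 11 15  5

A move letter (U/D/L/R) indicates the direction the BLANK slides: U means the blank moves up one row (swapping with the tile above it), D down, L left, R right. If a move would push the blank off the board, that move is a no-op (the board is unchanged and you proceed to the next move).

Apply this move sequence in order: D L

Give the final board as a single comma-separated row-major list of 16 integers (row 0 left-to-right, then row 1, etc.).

Answer: 8, 13, 7, 10, 2, 0, 6, 9, 4, 1, 3, 14, 12, 11, 15, 5

Derivation:
After move 1 (D):
 8 13  7 10
 2  6  0  9
 4  1  3 14
12 11 15  5

After move 2 (L):
 8 13  7 10
 2  0  6  9
 4  1  3 14
12 11 15  5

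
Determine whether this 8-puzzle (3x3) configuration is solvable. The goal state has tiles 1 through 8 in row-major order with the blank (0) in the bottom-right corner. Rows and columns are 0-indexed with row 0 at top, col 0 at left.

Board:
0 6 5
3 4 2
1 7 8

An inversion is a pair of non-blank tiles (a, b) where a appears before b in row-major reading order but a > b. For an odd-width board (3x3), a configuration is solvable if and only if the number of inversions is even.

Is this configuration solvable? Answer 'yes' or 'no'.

Answer: yes

Derivation:
Inversions (pairs i<j in row-major order where tile[i] > tile[j] > 0): 14
14 is even, so the puzzle is solvable.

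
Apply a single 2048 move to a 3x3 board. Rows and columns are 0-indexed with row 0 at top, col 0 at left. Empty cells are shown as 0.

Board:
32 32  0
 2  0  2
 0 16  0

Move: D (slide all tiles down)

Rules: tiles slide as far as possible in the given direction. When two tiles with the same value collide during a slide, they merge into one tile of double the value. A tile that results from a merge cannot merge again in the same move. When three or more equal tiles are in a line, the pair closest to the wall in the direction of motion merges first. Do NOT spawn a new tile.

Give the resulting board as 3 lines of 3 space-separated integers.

Slide down:
col 0: [32, 2, 0] -> [0, 32, 2]
col 1: [32, 0, 16] -> [0, 32, 16]
col 2: [0, 2, 0] -> [0, 0, 2]

Answer:  0  0  0
32 32  0
 2 16  2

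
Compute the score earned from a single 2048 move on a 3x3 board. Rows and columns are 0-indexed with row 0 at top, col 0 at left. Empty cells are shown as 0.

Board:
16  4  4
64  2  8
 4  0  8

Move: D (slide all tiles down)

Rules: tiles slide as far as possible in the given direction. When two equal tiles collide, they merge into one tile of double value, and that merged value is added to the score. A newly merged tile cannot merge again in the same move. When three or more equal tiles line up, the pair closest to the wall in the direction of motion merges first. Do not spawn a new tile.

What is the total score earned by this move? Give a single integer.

Answer: 16

Derivation:
Slide down:
col 0: [16, 64, 4] -> [16, 64, 4]  score +0 (running 0)
col 1: [4, 2, 0] -> [0, 4, 2]  score +0 (running 0)
col 2: [4, 8, 8] -> [0, 4, 16]  score +16 (running 16)
Board after move:
16  0  0
64  4  4
 4  2 16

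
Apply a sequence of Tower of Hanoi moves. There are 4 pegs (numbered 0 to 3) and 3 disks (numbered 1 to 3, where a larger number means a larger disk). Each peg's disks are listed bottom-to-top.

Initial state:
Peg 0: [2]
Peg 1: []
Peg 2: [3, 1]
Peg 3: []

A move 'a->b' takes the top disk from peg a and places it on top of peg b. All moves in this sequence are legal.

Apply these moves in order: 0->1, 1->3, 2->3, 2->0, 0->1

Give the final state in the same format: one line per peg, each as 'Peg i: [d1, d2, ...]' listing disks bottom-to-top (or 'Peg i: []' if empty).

Answer: Peg 0: []
Peg 1: [3]
Peg 2: []
Peg 3: [2, 1]

Derivation:
After move 1 (0->1):
Peg 0: []
Peg 1: [2]
Peg 2: [3, 1]
Peg 3: []

After move 2 (1->3):
Peg 0: []
Peg 1: []
Peg 2: [3, 1]
Peg 3: [2]

After move 3 (2->3):
Peg 0: []
Peg 1: []
Peg 2: [3]
Peg 3: [2, 1]

After move 4 (2->0):
Peg 0: [3]
Peg 1: []
Peg 2: []
Peg 3: [2, 1]

After move 5 (0->1):
Peg 0: []
Peg 1: [3]
Peg 2: []
Peg 3: [2, 1]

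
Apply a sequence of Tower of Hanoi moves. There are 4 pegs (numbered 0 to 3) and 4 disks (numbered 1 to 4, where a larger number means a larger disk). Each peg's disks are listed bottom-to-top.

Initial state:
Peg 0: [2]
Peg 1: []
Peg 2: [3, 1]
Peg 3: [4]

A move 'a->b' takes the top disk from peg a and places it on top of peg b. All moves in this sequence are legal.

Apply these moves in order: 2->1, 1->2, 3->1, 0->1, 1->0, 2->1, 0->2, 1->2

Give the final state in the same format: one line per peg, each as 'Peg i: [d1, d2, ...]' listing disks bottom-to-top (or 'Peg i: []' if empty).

After move 1 (2->1):
Peg 0: [2]
Peg 1: [1]
Peg 2: [3]
Peg 3: [4]

After move 2 (1->2):
Peg 0: [2]
Peg 1: []
Peg 2: [3, 1]
Peg 3: [4]

After move 3 (3->1):
Peg 0: [2]
Peg 1: [4]
Peg 2: [3, 1]
Peg 3: []

After move 4 (0->1):
Peg 0: []
Peg 1: [4, 2]
Peg 2: [3, 1]
Peg 3: []

After move 5 (1->0):
Peg 0: [2]
Peg 1: [4]
Peg 2: [3, 1]
Peg 3: []

After move 6 (2->1):
Peg 0: [2]
Peg 1: [4, 1]
Peg 2: [3]
Peg 3: []

After move 7 (0->2):
Peg 0: []
Peg 1: [4, 1]
Peg 2: [3, 2]
Peg 3: []

After move 8 (1->2):
Peg 0: []
Peg 1: [4]
Peg 2: [3, 2, 1]
Peg 3: []

Answer: Peg 0: []
Peg 1: [4]
Peg 2: [3, 2, 1]
Peg 3: []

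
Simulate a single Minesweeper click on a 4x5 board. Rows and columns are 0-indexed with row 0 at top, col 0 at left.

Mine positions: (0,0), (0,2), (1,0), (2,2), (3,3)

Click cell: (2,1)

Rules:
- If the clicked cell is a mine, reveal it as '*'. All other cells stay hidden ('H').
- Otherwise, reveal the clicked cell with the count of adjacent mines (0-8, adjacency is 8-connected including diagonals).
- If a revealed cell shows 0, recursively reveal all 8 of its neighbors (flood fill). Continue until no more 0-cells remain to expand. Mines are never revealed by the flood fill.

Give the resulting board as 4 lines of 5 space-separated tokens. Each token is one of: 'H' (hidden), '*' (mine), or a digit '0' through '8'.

H H H H H
H H H H H
H 2 H H H
H H H H H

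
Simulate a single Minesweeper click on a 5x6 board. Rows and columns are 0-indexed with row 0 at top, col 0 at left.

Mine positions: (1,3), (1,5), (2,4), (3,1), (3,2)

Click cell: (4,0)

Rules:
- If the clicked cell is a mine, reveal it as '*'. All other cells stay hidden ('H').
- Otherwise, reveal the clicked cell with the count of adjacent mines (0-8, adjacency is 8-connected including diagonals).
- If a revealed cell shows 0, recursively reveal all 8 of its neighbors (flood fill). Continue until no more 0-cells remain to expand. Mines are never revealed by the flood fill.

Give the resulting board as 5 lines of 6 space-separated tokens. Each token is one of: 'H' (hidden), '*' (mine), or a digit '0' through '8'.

H H H H H H
H H H H H H
H H H H H H
H H H H H H
1 H H H H H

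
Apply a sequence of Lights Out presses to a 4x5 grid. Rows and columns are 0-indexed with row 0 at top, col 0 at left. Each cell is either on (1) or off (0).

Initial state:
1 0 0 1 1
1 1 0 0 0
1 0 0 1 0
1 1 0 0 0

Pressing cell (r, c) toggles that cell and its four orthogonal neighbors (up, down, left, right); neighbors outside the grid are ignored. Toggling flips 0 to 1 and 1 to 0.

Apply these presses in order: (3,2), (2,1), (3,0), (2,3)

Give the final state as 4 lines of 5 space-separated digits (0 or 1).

After press 1 at (3,2):
1 0 0 1 1
1 1 0 0 0
1 0 1 1 0
1 0 1 1 0

After press 2 at (2,1):
1 0 0 1 1
1 0 0 0 0
0 1 0 1 0
1 1 1 1 0

After press 3 at (3,0):
1 0 0 1 1
1 0 0 0 0
1 1 0 1 0
0 0 1 1 0

After press 4 at (2,3):
1 0 0 1 1
1 0 0 1 0
1 1 1 0 1
0 0 1 0 0

Answer: 1 0 0 1 1
1 0 0 1 0
1 1 1 0 1
0 0 1 0 0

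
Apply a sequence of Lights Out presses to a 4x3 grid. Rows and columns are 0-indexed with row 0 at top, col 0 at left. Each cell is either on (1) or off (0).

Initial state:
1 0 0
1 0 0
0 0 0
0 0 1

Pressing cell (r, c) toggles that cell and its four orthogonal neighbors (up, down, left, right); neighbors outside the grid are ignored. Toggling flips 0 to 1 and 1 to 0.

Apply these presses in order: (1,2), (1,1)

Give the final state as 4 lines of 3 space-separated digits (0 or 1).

After press 1 at (1,2):
1 0 1
1 1 1
0 0 1
0 0 1

After press 2 at (1,1):
1 1 1
0 0 0
0 1 1
0 0 1

Answer: 1 1 1
0 0 0
0 1 1
0 0 1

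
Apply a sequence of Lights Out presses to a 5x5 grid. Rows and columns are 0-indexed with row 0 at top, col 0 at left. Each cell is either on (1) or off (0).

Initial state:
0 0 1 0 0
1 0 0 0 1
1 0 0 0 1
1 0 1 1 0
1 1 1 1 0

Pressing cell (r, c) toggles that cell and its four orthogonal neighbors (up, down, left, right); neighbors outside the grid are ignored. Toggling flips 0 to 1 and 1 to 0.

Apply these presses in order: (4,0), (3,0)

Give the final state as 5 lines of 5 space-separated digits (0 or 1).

After press 1 at (4,0):
0 0 1 0 0
1 0 0 0 1
1 0 0 0 1
0 0 1 1 0
0 0 1 1 0

After press 2 at (3,0):
0 0 1 0 0
1 0 0 0 1
0 0 0 0 1
1 1 1 1 0
1 0 1 1 0

Answer: 0 0 1 0 0
1 0 0 0 1
0 0 0 0 1
1 1 1 1 0
1 0 1 1 0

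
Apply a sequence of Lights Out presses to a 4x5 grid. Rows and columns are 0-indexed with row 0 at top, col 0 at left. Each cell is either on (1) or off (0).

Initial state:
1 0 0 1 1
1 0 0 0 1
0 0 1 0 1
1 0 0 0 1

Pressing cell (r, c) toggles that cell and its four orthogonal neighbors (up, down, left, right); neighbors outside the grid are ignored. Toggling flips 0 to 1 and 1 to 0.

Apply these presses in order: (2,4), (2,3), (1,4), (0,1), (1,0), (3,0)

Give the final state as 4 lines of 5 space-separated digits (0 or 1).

After press 1 at (2,4):
1 0 0 1 1
1 0 0 0 0
0 0 1 1 0
1 0 0 0 0

After press 2 at (2,3):
1 0 0 1 1
1 0 0 1 0
0 0 0 0 1
1 0 0 1 0

After press 3 at (1,4):
1 0 0 1 0
1 0 0 0 1
0 0 0 0 0
1 0 0 1 0

After press 4 at (0,1):
0 1 1 1 0
1 1 0 0 1
0 0 0 0 0
1 0 0 1 0

After press 5 at (1,0):
1 1 1 1 0
0 0 0 0 1
1 0 0 0 0
1 0 0 1 0

After press 6 at (3,0):
1 1 1 1 0
0 0 0 0 1
0 0 0 0 0
0 1 0 1 0

Answer: 1 1 1 1 0
0 0 0 0 1
0 0 0 0 0
0 1 0 1 0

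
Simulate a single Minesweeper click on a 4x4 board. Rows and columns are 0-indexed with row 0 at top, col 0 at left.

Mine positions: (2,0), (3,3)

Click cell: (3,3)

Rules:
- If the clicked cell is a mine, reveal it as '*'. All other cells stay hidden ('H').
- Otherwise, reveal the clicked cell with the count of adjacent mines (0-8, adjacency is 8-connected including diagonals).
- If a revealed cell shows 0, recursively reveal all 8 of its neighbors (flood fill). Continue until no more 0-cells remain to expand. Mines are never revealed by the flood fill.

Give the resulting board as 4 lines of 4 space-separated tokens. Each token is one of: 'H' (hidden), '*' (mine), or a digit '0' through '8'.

H H H H
H H H H
H H H H
H H H *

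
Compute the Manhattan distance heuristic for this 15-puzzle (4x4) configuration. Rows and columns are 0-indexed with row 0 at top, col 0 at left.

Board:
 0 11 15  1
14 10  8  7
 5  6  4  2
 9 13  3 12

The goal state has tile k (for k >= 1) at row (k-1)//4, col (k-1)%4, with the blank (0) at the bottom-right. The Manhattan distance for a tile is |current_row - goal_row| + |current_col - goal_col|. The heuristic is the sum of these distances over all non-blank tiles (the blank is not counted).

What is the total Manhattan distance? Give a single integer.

Tile 11: at (0,1), goal (2,2), distance |0-2|+|1-2| = 3
Tile 15: at (0,2), goal (3,2), distance |0-3|+|2-2| = 3
Tile 1: at (0,3), goal (0,0), distance |0-0|+|3-0| = 3
Tile 14: at (1,0), goal (3,1), distance |1-3|+|0-1| = 3
Tile 10: at (1,1), goal (2,1), distance |1-2|+|1-1| = 1
Tile 8: at (1,2), goal (1,3), distance |1-1|+|2-3| = 1
Tile 7: at (1,3), goal (1,2), distance |1-1|+|3-2| = 1
Tile 5: at (2,0), goal (1,0), distance |2-1|+|0-0| = 1
Tile 6: at (2,1), goal (1,1), distance |2-1|+|1-1| = 1
Tile 4: at (2,2), goal (0,3), distance |2-0|+|2-3| = 3
Tile 2: at (2,3), goal (0,1), distance |2-0|+|3-1| = 4
Tile 9: at (3,0), goal (2,0), distance |3-2|+|0-0| = 1
Tile 13: at (3,1), goal (3,0), distance |3-3|+|1-0| = 1
Tile 3: at (3,2), goal (0,2), distance |3-0|+|2-2| = 3
Tile 12: at (3,3), goal (2,3), distance |3-2|+|3-3| = 1
Sum: 3 + 3 + 3 + 3 + 1 + 1 + 1 + 1 + 1 + 3 + 4 + 1 + 1 + 3 + 1 = 30

Answer: 30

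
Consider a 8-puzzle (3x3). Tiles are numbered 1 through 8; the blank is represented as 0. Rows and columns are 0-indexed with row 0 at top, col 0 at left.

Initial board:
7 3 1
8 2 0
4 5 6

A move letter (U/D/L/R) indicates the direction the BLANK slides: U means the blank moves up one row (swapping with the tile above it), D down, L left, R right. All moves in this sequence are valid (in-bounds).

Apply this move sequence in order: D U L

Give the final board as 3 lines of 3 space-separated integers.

After move 1 (D):
7 3 1
8 2 6
4 5 0

After move 2 (U):
7 3 1
8 2 0
4 5 6

After move 3 (L):
7 3 1
8 0 2
4 5 6

Answer: 7 3 1
8 0 2
4 5 6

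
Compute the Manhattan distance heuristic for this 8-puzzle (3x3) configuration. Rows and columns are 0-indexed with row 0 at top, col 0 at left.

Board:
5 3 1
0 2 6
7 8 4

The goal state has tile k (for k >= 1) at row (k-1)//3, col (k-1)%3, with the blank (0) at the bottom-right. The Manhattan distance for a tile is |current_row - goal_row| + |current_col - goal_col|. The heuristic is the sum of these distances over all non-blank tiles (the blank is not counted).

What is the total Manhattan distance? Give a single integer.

Answer: 9

Derivation:
Tile 5: (0,0)->(1,1) = 2
Tile 3: (0,1)->(0,2) = 1
Tile 1: (0,2)->(0,0) = 2
Tile 2: (1,1)->(0,1) = 1
Tile 6: (1,2)->(1,2) = 0
Tile 7: (2,0)->(2,0) = 0
Tile 8: (2,1)->(2,1) = 0
Tile 4: (2,2)->(1,0) = 3
Sum: 2 + 1 + 2 + 1 + 0 + 0 + 0 + 3 = 9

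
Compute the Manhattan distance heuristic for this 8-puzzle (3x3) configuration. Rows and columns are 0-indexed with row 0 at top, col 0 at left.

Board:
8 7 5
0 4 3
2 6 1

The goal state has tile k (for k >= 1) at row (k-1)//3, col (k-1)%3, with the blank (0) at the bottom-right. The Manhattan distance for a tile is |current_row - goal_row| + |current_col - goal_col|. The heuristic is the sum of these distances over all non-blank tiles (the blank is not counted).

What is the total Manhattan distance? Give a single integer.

Answer: 19

Derivation:
Tile 8: (0,0)->(2,1) = 3
Tile 7: (0,1)->(2,0) = 3
Tile 5: (0,2)->(1,1) = 2
Tile 4: (1,1)->(1,0) = 1
Tile 3: (1,2)->(0,2) = 1
Tile 2: (2,0)->(0,1) = 3
Tile 6: (2,1)->(1,2) = 2
Tile 1: (2,2)->(0,0) = 4
Sum: 3 + 3 + 2 + 1 + 1 + 3 + 2 + 4 = 19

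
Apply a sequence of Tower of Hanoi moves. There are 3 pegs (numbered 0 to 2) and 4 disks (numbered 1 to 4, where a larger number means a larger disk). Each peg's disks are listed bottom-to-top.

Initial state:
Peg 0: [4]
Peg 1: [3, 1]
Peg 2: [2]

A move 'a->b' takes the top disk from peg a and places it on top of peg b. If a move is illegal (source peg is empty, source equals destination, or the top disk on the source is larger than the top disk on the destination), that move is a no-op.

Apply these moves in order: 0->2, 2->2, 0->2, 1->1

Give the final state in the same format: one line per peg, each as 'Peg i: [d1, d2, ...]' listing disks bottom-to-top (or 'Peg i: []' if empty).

Answer: Peg 0: [4]
Peg 1: [3, 1]
Peg 2: [2]

Derivation:
After move 1 (0->2):
Peg 0: [4]
Peg 1: [3, 1]
Peg 2: [2]

After move 2 (2->2):
Peg 0: [4]
Peg 1: [3, 1]
Peg 2: [2]

After move 3 (0->2):
Peg 0: [4]
Peg 1: [3, 1]
Peg 2: [2]

After move 4 (1->1):
Peg 0: [4]
Peg 1: [3, 1]
Peg 2: [2]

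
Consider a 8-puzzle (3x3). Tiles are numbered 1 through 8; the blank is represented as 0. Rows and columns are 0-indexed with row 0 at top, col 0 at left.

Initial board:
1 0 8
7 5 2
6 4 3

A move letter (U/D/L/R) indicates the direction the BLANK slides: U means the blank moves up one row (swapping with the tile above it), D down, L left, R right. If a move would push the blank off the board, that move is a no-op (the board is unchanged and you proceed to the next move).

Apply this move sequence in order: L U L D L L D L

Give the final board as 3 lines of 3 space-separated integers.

After move 1 (L):
0 1 8
7 5 2
6 4 3

After move 2 (U):
0 1 8
7 5 2
6 4 3

After move 3 (L):
0 1 8
7 5 2
6 4 3

After move 4 (D):
7 1 8
0 5 2
6 4 3

After move 5 (L):
7 1 8
0 5 2
6 4 3

After move 6 (L):
7 1 8
0 5 2
6 4 3

After move 7 (D):
7 1 8
6 5 2
0 4 3

After move 8 (L):
7 1 8
6 5 2
0 4 3

Answer: 7 1 8
6 5 2
0 4 3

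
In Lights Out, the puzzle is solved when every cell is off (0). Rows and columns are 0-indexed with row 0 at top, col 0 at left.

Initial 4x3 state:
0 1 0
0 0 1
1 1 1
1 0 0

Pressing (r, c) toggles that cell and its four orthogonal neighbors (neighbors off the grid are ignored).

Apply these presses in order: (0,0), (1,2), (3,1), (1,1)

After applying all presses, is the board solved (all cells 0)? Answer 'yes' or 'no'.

After press 1 at (0,0):
1 0 0
1 0 1
1 1 1
1 0 0

After press 2 at (1,2):
1 0 1
1 1 0
1 1 0
1 0 0

After press 3 at (3,1):
1 0 1
1 1 0
1 0 0
0 1 1

After press 4 at (1,1):
1 1 1
0 0 1
1 1 0
0 1 1

Lights still on: 8

Answer: no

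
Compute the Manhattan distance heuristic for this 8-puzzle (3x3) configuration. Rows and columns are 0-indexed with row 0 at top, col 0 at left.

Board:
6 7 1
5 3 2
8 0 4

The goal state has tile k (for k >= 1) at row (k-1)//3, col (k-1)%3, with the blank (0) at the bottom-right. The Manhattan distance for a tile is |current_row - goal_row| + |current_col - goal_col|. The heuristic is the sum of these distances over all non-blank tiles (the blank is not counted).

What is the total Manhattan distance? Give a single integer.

Tile 6: at (0,0), goal (1,2), distance |0-1|+|0-2| = 3
Tile 7: at (0,1), goal (2,0), distance |0-2|+|1-0| = 3
Tile 1: at (0,2), goal (0,0), distance |0-0|+|2-0| = 2
Tile 5: at (1,0), goal (1,1), distance |1-1|+|0-1| = 1
Tile 3: at (1,1), goal (0,2), distance |1-0|+|1-2| = 2
Tile 2: at (1,2), goal (0,1), distance |1-0|+|2-1| = 2
Tile 8: at (2,0), goal (2,1), distance |2-2|+|0-1| = 1
Tile 4: at (2,2), goal (1,0), distance |2-1|+|2-0| = 3
Sum: 3 + 3 + 2 + 1 + 2 + 2 + 1 + 3 = 17

Answer: 17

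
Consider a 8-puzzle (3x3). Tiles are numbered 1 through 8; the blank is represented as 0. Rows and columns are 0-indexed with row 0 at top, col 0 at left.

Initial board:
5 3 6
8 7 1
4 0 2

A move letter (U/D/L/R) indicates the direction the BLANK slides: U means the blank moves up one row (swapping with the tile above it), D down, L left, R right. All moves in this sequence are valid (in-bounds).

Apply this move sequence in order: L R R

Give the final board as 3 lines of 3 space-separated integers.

Answer: 5 3 6
8 7 1
4 2 0

Derivation:
After move 1 (L):
5 3 6
8 7 1
0 4 2

After move 2 (R):
5 3 6
8 7 1
4 0 2

After move 3 (R):
5 3 6
8 7 1
4 2 0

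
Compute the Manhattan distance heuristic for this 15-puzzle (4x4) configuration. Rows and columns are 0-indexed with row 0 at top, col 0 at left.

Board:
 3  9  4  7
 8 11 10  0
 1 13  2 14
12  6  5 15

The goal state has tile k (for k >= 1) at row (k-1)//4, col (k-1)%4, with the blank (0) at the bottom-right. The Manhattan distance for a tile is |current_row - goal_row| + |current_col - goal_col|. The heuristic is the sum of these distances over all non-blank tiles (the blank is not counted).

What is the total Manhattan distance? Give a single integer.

Answer: 36

Derivation:
Tile 3: (0,0)->(0,2) = 2
Tile 9: (0,1)->(2,0) = 3
Tile 4: (0,2)->(0,3) = 1
Tile 7: (0,3)->(1,2) = 2
Tile 8: (1,0)->(1,3) = 3
Tile 11: (1,1)->(2,2) = 2
Tile 10: (1,2)->(2,1) = 2
Tile 1: (2,0)->(0,0) = 2
Tile 13: (2,1)->(3,0) = 2
Tile 2: (2,2)->(0,1) = 3
Tile 14: (2,3)->(3,1) = 3
Tile 12: (3,0)->(2,3) = 4
Tile 6: (3,1)->(1,1) = 2
Tile 5: (3,2)->(1,0) = 4
Tile 15: (3,3)->(3,2) = 1
Sum: 2 + 3 + 1 + 2 + 3 + 2 + 2 + 2 + 2 + 3 + 3 + 4 + 2 + 4 + 1 = 36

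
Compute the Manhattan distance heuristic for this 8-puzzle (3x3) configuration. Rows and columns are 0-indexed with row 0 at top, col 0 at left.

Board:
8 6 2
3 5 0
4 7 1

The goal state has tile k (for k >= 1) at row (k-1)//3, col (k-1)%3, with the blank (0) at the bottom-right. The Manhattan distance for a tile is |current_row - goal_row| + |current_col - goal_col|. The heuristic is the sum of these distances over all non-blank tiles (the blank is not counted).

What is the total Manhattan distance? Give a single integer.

Tile 8: (0,0)->(2,1) = 3
Tile 6: (0,1)->(1,2) = 2
Tile 2: (0,2)->(0,1) = 1
Tile 3: (1,0)->(0,2) = 3
Tile 5: (1,1)->(1,1) = 0
Tile 4: (2,0)->(1,0) = 1
Tile 7: (2,1)->(2,0) = 1
Tile 1: (2,2)->(0,0) = 4
Sum: 3 + 2 + 1 + 3 + 0 + 1 + 1 + 4 = 15

Answer: 15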